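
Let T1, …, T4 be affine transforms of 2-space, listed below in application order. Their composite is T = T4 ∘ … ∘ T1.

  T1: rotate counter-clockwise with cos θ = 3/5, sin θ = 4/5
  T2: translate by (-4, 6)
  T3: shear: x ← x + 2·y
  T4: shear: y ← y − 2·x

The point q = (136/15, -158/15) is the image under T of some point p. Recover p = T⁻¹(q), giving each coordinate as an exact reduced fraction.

T1 = [3/5 -4/5 0; 4/5 3/5 0; 0 0 1]
T2·T1 = [3/5 -4/5 -4; 4/5 3/5 6; 0 0 1]
T3·…·T1 = [11/5 2/5 8; 4/5 3/5 6; 0 0 1]
T4·…·T1 = [11/5 2/5 8; -18/5 -1/5 -10; 0 0 1]
det M = 1; M⁻¹ = [-1/5 -2/5 -12/5; 18/5 11/5 -34/5; 0 0 1]
M⁻¹ · (136/15, -158/15)ᵀ = (0, 8/3)ᵀ

p = (0, 8/3)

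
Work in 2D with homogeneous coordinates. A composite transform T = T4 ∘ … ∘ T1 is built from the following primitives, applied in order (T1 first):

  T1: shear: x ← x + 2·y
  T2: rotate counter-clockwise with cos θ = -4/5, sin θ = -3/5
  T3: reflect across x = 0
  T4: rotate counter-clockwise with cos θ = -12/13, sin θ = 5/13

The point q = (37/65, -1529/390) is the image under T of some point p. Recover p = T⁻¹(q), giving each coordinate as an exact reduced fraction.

T1 = [1 2 0; 0 1 0; 0 0 1]
T2·T1 = [-4/5 -1 0; -3/5 -2 0; 0 0 1]
T3·…·T1 = [4/5 1 0; -3/5 -2 0; 0 0 1]
T4·…·T1 = [-33/65 -2/13 0; 56/65 29/13 0; 0 0 1]
det M = -1; M⁻¹ = [-29/13 -2/13 0; 56/65 33/65 0; 0 0 1]
M⁻¹ · (37/65, -1529/390)ᵀ = (-2/3, -3/2)ᵀ

p = (-2/3, -3/2)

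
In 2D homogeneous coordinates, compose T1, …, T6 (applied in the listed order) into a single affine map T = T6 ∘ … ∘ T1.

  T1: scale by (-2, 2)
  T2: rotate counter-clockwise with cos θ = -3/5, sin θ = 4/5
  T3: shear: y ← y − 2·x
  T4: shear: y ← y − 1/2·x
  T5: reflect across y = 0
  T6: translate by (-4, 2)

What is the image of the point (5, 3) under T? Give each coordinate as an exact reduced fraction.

T1 scale by (-2, 2): (5, 3) → (-10, 6)
T2 rotate counter-clockwise with cos θ = -3/5, sin θ = 4/5: (-10, 6) → (6/5, -58/5)
T3 shear: y ← y − 2·x: (6/5, -58/5) → (6/5, -14)
T4 shear: y ← y − 1/2·x: (6/5, -14) → (6/5, -73/5)
T5 reflect across y = 0: (6/5, -73/5) → (6/5, 73/5)
T6 translate by (-4, 2): (6/5, 73/5) → (-14/5, 83/5)

T(p) = (-14/5, 83/5)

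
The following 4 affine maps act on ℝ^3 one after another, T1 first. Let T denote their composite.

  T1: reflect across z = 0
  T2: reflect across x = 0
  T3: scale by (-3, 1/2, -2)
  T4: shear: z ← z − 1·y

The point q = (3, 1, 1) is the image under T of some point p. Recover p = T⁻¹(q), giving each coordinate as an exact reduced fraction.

p = (1, 2, 1)

T1 = [1 0 0 0; 0 1 0 0; 0 0 -1 0; 0 0 0 1]
T2·T1 = [-1 0 0 0; 0 1 0 0; 0 0 -1 0; 0 0 0 1]
T3·…·T1 = [3 0 0 0; 0 1/2 0 0; 0 0 2 0; 0 0 0 1]
T4·…·T1 = [3 0 0 0; 0 1/2 0 0; 0 -1/2 2 0; 0 0 0 1]
det M = 3; M⁻¹ = [1/3 0 0 0; 0 2 0 0; 0 1/2 1/2 0; 0 0 0 1]
M⁻¹ · (3, 1, 1)ᵀ = (1, 2, 1)ᵀ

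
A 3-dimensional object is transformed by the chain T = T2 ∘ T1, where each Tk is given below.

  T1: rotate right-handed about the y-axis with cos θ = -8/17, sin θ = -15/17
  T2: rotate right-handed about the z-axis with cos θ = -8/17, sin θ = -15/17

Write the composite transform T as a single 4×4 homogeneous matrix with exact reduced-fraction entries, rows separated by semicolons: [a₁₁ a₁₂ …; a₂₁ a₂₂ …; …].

T = [64/289 15/17 120/289 0; 120/289 -8/17 225/289 0; 15/17 0 -8/17 0; 0 0 0 1]

T1 = [-8/17 0 -15/17 0; 0 1 0 0; 15/17 0 -8/17 0; 0 0 0 1]
T2·T1 = [64/289 15/17 120/289 0; 120/289 -8/17 225/289 0; 15/17 0 -8/17 0; 0 0 0 1]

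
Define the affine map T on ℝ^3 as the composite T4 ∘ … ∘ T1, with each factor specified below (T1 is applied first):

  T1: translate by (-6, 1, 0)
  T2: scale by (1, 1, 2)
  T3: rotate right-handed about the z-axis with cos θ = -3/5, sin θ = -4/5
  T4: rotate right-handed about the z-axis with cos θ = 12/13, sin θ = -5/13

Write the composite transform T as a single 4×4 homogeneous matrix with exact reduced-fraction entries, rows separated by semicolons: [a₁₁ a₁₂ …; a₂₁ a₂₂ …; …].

T = [-56/65 33/65 0 369/65; -33/65 -56/65 0 142/65; 0 0 2 0; 0 0 0 1]

T1 = [1 0 0 -6; 0 1 0 1; 0 0 1 0; 0 0 0 1]
T2·T1 = [1 0 0 -6; 0 1 0 1; 0 0 2 0; 0 0 0 1]
T3·…·T1 = [-3/5 4/5 0 22/5; -4/5 -3/5 0 21/5; 0 0 2 0; 0 0 0 1]
T4·…·T1 = [-56/65 33/65 0 369/65; -33/65 -56/65 0 142/65; 0 0 2 0; 0 0 0 1]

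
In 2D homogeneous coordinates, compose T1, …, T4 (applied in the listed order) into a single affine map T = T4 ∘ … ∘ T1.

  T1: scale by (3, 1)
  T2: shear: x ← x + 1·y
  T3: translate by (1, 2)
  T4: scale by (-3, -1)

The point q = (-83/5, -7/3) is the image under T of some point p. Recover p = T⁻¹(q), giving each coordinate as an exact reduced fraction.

p = (7/5, 1/3)

T1 = [3 0 0; 0 1 0; 0 0 1]
T2·T1 = [3 1 0; 0 1 0; 0 0 1]
T3·…·T1 = [3 1 1; 0 1 2; 0 0 1]
T4·…·T1 = [-9 -3 -3; 0 -1 -2; 0 0 1]
det M = 9; M⁻¹ = [-1/9 1/3 1/3; 0 -1 -2; 0 0 1]
M⁻¹ · (-83/5, -7/3)ᵀ = (7/5, 1/3)ᵀ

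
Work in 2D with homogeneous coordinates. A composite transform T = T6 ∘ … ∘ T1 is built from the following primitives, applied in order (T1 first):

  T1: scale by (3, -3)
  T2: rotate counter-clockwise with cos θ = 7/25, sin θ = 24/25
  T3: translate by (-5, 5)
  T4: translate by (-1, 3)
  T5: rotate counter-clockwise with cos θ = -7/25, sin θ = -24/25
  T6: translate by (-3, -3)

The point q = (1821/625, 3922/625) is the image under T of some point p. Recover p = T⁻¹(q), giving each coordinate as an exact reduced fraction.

T1 = [3 0 0; 0 -3 0; 0 0 1]
T2·T1 = [21/25 72/25 0; 72/25 -21/25 0; 0 0 1]
T3·…·T1 = [21/25 72/25 -5; 72/25 -21/25 5; 0 0 1]
T4·…·T1 = [21/25 72/25 -6; 72/25 -21/25 8; 0 0 1]
T5·…·T1 = [1581/625 -1008/625 234/25; -1008/625 -1581/625 88/25; 0 0 1]
T6·…·T1 = [1581/625 -1008/625 159/25; -1008/625 -1581/625 13/25; 0 0 1]
det M = -9; M⁻¹ = [527/1875 -112/625 -1059/625; -112/625 -527/1875 2411/1875; 0 0 1]
M⁻¹ · (1821/625, 3922/625)ᵀ = (-2, -1)ᵀ

p = (-2, -1)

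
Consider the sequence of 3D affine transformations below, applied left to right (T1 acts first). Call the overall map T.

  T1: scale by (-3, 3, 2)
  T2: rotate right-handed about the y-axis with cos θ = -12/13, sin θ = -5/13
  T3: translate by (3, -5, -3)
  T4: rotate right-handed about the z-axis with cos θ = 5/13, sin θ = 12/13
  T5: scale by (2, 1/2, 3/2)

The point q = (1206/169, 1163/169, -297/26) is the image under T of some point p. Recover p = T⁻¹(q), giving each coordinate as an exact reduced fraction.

p = (4, 7/3, 0)

T1 = [-3 0 0 0; 0 3 0 0; 0 0 2 0; 0 0 0 1]
T2·T1 = [36/13 0 -10/13 0; 0 3 0 0; -15/13 0 -24/13 0; 0 0 0 1]
T3·…·T1 = [36/13 0 -10/13 3; 0 3 0 -5; -15/13 0 -24/13 -3; 0 0 0 1]
T4·…·T1 = [180/169 -36/13 -50/169 75/13; 432/169 15/13 -120/169 11/13; -15/13 0 -24/13 -3; 0 0 0 1]
T5·…·T1 = [360/169 -72/13 -100/169 150/13; 216/169 15/26 -60/169 11/26; -45/26 0 -36/13 -9/2; 0 0 0 1]
det M = -27; M⁻¹ = [10/169 96/169 -10/117 -17/13; -2/13 10/39 0 5/3; -25/676 -60/169 -4/13 -21/26; 0 0 0 1]
M⁻¹ · (1206/169, 1163/169, -297/26)ᵀ = (4, 7/3, 0)ᵀ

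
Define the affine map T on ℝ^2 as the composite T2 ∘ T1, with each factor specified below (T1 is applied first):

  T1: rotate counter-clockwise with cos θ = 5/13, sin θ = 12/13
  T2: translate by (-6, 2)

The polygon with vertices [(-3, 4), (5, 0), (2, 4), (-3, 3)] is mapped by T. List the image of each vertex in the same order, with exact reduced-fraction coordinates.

T1 rotate counter-clockwise with cos θ = 5/13, sin θ = 12/13: (-3, 4) → (-63/13, -16/13); (5, 0) → (25/13, 60/13); (2, 4) → (-38/13, 44/13); (-3, 3) → (-51/13, -21/13)
T2 translate by (-6, 2): (-63/13, -16/13) → (-141/13, 10/13); (25/13, 60/13) → (-53/13, 86/13); (-38/13, 44/13) → (-116/13, 70/13); (-51/13, -21/13) → (-129/13, 5/13)

image vertices: (-141/13, 10/13), (-53/13, 86/13), (-116/13, 70/13), (-129/13, 5/13)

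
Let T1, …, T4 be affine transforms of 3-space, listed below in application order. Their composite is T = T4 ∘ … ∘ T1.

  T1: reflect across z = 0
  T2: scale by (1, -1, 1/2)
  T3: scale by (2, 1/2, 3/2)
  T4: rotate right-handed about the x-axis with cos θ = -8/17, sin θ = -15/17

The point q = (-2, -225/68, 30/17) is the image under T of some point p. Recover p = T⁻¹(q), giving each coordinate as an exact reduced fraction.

T1 = [1 0 0 0; 0 1 0 0; 0 0 -1 0; 0 0 0 1]
T2·T1 = [1 0 0 0; 0 -1 0 0; 0 0 -1/2 0; 0 0 0 1]
T3·…·T1 = [2 0 0 0; 0 -1/2 0 0; 0 0 -3/4 0; 0 0 0 1]
T4·…·T1 = [2 0 0 0; 0 4/17 -45/68 0; 0 15/34 6/17 0; 0 0 0 1]
det M = 3/4; M⁻¹ = [1/2 0 0 0; 0 16/17 30/17 0; 0 -20/17 32/51 0; 0 0 0 1]
M⁻¹ · (-2, -225/68, 30/17)ᵀ = (-1, 0, 5)ᵀ

p = (-1, 0, 5)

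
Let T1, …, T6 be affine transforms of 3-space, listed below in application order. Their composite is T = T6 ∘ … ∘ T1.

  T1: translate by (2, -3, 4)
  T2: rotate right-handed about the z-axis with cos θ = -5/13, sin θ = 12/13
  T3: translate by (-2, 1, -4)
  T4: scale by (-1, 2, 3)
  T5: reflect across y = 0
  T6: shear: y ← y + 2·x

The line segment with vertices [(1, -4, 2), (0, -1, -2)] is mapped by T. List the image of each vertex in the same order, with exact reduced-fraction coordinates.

image vertices: (-43/13, -254/13, 6), (-12/13, -138/13, -6)

T1 translate by (2, -3, 4): (1, -4, 2) → (3, -7, 6); (0, -1, -2) → (2, -4, 2)
T2 rotate right-handed about the z-axis with cos θ = -5/13, sin θ = 12/13: (3, -7, 6) → (69/13, 71/13, 6); (2, -4, 2) → (38/13, 44/13, 2)
T3 translate by (-2, 1, -4): (69/13, 71/13, 6) → (43/13, 84/13, 2); (38/13, 44/13, 2) → (12/13, 57/13, -2)
T4 scale by (-1, 2, 3): (43/13, 84/13, 2) → (-43/13, 168/13, 6); (12/13, 57/13, -2) → (-12/13, 114/13, -6)
T5 reflect across y = 0: (-43/13, 168/13, 6) → (-43/13, -168/13, 6); (-12/13, 114/13, -6) → (-12/13, -114/13, -6)
T6 shear: y ← y + 2·x: (-43/13, -168/13, 6) → (-43/13, -254/13, 6); (-12/13, -114/13, -6) → (-12/13, -138/13, -6)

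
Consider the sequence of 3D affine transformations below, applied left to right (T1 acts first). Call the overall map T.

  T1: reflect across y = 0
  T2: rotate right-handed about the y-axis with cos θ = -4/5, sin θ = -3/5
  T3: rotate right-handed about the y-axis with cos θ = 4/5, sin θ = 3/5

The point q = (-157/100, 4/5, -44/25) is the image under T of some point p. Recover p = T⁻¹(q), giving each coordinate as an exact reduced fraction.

p = (-5/4, -4/5, 2)

T1 = [1 0 0 0; 0 -1 0 0; 0 0 1 0; 0 0 0 1]
T2·T1 = [-4/5 0 -3/5 0; 0 -1 0 0; 3/5 0 -4/5 0; 0 0 0 1]
T3·…·T1 = [-7/25 0 -24/25 0; 0 -1 0 0; 24/25 0 -7/25 0; 0 0 0 1]
det M = -1; M⁻¹ = [-7/25 0 24/25 0; 0 -1 0 0; -24/25 0 -7/25 0; 0 0 0 1]
M⁻¹ · (-157/100, 4/5, -44/25)ᵀ = (-5/4, -4/5, 2)ᵀ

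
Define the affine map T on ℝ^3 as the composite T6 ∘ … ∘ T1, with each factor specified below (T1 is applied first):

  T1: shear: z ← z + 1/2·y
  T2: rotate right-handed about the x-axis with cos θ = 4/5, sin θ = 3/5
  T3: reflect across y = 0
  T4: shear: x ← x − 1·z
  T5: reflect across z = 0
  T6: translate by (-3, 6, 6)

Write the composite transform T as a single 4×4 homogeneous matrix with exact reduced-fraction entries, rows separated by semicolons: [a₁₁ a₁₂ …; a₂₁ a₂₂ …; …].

T1 = [1 0 0 0; 0 1 0 0; 0 1/2 1 0; 0 0 0 1]
T2·T1 = [1 0 0 0; 0 1/2 -3/5 0; 0 1 4/5 0; 0 0 0 1]
T3·…·T1 = [1 0 0 0; 0 -1/2 3/5 0; 0 1 4/5 0; 0 0 0 1]
T4·…·T1 = [1 -1 -4/5 0; 0 -1/2 3/5 0; 0 1 4/5 0; 0 0 0 1]
T5·…·T1 = [1 -1 -4/5 0; 0 -1/2 3/5 0; 0 -1 -4/5 0; 0 0 0 1]
T6·…·T1 = [1 -1 -4/5 -3; 0 -1/2 3/5 6; 0 -1 -4/5 6; 0 0 0 1]

T = [1 -1 -4/5 -3; 0 -1/2 3/5 6; 0 -1 -4/5 6; 0 0 0 1]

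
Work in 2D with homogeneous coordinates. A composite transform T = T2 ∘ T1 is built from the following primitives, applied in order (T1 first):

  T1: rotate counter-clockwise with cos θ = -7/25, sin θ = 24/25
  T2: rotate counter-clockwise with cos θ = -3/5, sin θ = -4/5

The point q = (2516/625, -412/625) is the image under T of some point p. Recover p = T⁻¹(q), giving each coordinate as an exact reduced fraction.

p = (4, 4/5)

T1 = [-7/25 -24/25 0; 24/25 -7/25 0; 0 0 1]
T2·T1 = [117/125 44/125 0; -44/125 117/125 0; 0 0 1]
det M = 1; M⁻¹ = [117/125 -44/125 0; 44/125 117/125 0; 0 0 1]
M⁻¹ · (2516/625, -412/625)ᵀ = (4, 4/5)ᵀ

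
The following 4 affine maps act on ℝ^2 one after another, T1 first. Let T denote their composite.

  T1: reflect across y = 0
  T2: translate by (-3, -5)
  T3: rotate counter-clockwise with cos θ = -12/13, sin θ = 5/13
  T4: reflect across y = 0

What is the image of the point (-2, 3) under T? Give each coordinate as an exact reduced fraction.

T1 reflect across y = 0: (-2, 3) → (-2, -3)
T2 translate by (-3, -5): (-2, -3) → (-5, -8)
T3 rotate counter-clockwise with cos θ = -12/13, sin θ = 5/13: (-5, -8) → (100/13, 71/13)
T4 reflect across y = 0: (100/13, 71/13) → (100/13, -71/13)

T(p) = (100/13, -71/13)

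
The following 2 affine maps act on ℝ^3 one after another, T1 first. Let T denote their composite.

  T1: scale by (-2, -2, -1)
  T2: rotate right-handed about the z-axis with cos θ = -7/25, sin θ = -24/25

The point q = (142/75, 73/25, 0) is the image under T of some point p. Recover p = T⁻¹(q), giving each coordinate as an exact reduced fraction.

T1 = [-2 0 0 0; 0 -2 0 0; 0 0 -1 0; 0 0 0 1]
T2·T1 = [14/25 -48/25 0 0; 48/25 14/25 0 0; 0 0 -1 0; 0 0 0 1]
det M = -4; M⁻¹ = [7/50 12/25 0 0; -12/25 7/50 0 0; 0 0 -1 0; 0 0 0 1]
M⁻¹ · (142/75, 73/25, 0)ᵀ = (5/3, -1/2, 0)ᵀ

p = (5/3, -1/2, 0)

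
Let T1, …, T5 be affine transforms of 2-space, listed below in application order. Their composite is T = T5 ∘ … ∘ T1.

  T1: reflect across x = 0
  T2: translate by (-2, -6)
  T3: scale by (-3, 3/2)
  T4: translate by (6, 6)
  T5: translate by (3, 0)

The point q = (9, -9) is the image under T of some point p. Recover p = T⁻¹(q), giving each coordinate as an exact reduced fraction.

p = (-2, -4)

T1 = [-1 0 0; 0 1 0; 0 0 1]
T2·T1 = [-1 0 -2; 0 1 -6; 0 0 1]
T3·…·T1 = [3 0 6; 0 3/2 -9; 0 0 1]
T4·…·T1 = [3 0 12; 0 3/2 -3; 0 0 1]
T5·…·T1 = [3 0 15; 0 3/2 -3; 0 0 1]
det M = 9/2; M⁻¹ = [1/3 0 -5; 0 2/3 2; 0 0 1]
M⁻¹ · (9, -9)ᵀ = (-2, -4)ᵀ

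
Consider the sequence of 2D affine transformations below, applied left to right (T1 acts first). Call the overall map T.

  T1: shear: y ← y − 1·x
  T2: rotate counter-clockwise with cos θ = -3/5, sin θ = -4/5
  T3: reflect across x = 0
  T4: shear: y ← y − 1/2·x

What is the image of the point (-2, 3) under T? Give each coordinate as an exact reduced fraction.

T(p) = (-26/5, 6/5)

T1 shear: y ← y − 1·x: (-2, 3) → (-2, 5)
T2 rotate counter-clockwise with cos θ = -3/5, sin θ = -4/5: (-2, 5) → (26/5, -7/5)
T3 reflect across x = 0: (26/5, -7/5) → (-26/5, -7/5)
T4 shear: y ← y − 1/2·x: (-26/5, -7/5) → (-26/5, 6/5)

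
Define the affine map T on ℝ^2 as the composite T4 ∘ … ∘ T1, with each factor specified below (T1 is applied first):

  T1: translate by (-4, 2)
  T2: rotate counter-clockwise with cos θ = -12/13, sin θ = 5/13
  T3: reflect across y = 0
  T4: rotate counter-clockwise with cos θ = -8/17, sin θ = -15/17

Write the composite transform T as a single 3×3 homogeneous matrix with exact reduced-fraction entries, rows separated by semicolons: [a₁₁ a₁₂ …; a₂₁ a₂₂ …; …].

T = [21/221 220/221 356/221; 220/221 -21/221 -922/221; 0 0 1]

T1 = [1 0 -4; 0 1 2; 0 0 1]
T2·T1 = [-12/13 -5/13 38/13; 5/13 -12/13 -44/13; 0 0 1]
T3·…·T1 = [-12/13 -5/13 38/13; -5/13 12/13 44/13; 0 0 1]
T4·…·T1 = [21/221 220/221 356/221; 220/221 -21/221 -922/221; 0 0 1]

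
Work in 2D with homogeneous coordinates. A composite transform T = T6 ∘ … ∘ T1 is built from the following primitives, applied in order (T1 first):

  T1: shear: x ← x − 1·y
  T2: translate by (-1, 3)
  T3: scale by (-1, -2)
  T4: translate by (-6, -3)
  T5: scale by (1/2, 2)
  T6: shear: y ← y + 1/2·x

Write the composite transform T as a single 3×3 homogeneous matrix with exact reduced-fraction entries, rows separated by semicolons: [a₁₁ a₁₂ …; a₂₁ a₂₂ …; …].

T1 = [1 -1 0; 0 1 0; 0 0 1]
T2·T1 = [1 -1 -1; 0 1 3; 0 0 1]
T3·…·T1 = [-1 1 1; 0 -2 -6; 0 0 1]
T4·…·T1 = [-1 1 -5; 0 -2 -9; 0 0 1]
T5·…·T1 = [-1/2 1/2 -5/2; 0 -4 -18; 0 0 1]
T6·…·T1 = [-1/2 1/2 -5/2; -1/4 -15/4 -77/4; 0 0 1]

T = [-1/2 1/2 -5/2; -1/4 -15/4 -77/4; 0 0 1]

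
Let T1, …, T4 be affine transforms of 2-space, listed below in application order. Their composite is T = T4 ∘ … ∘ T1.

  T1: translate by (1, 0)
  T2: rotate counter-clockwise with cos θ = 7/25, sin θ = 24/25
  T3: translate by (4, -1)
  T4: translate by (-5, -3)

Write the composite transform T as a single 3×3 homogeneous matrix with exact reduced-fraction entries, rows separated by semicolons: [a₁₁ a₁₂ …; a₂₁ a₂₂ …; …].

T = [7/25 -24/25 -18/25; 24/25 7/25 -76/25; 0 0 1]

T1 = [1 0 1; 0 1 0; 0 0 1]
T2·T1 = [7/25 -24/25 7/25; 24/25 7/25 24/25; 0 0 1]
T3·…·T1 = [7/25 -24/25 107/25; 24/25 7/25 -1/25; 0 0 1]
T4·…·T1 = [7/25 -24/25 -18/25; 24/25 7/25 -76/25; 0 0 1]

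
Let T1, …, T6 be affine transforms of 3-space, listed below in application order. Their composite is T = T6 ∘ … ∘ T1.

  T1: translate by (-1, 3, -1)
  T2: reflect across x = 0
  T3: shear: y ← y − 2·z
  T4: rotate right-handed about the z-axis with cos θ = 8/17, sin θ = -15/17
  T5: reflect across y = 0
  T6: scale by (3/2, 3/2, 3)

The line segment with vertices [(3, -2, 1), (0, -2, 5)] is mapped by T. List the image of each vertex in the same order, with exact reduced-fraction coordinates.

T1 translate by (-1, 3, -1): (3, -2, 1) → (2, 1, 0); (0, -2, 5) → (-1, 1, 4)
T2 reflect across x = 0: (2, 1, 0) → (-2, 1, 0); (-1, 1, 4) → (1, 1, 4)
T3 shear: y ← y − 2·z: (-2, 1, 0) → (-2, 1, 0); (1, 1, 4) → (1, -7, 4)
T4 rotate right-handed about the z-axis with cos θ = 8/17, sin θ = -15/17: (-2, 1, 0) → (-1/17, 38/17, 0); (1, -7, 4) → (-97/17, -71/17, 4)
T5 reflect across y = 0: (-1/17, 38/17, 0) → (-1/17, -38/17, 0); (-97/17, -71/17, 4) → (-97/17, 71/17, 4)
T6 scale by (3/2, 3/2, 3): (-1/17, -38/17, 0) → (-3/34, -57/17, 0); (-97/17, 71/17, 4) → (-291/34, 213/34, 12)

image vertices: (-3/34, -57/17, 0), (-291/34, 213/34, 12)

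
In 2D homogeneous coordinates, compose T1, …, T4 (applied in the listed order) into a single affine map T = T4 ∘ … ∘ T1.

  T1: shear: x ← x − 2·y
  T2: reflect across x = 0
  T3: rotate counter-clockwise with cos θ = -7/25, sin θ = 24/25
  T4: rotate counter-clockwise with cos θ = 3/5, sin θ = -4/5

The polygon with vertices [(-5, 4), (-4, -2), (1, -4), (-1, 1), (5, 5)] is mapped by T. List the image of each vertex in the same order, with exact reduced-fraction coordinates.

T1 shear: x ← x − 2·y: (-5, 4) → (-13, 4); (-4, -2) → (0, -2); (1, -4) → (9, -4); (-1, 1) → (-3, 1); (5, 5) → (-5, 5)
T2 reflect across x = 0: (-13, 4) → (13, 4); (0, -2) → (0, -2); (9, -4) → (-9, -4); (-3, 1) → (3, 1); (-5, 5) → (5, 5)
T3 rotate counter-clockwise with cos θ = -7/25, sin θ = 24/25: (13, 4) → (-187/25, 284/25); (0, -2) → (48/25, 14/25); (-9, -4) → (159/25, -188/25); (3, 1) → (-9/5, 13/5); (5, 5) → (-31/5, 17/5)
T4 rotate counter-clockwise with cos θ = 3/5, sin θ = -4/5: (-187/25, 284/25) → (23/5, 64/5); (48/25, 14/25) → (8/5, -6/5); (159/25, -188/25) → (-11/5, -48/5); (-9/5, 13/5) → (1, 3); (-31/5, 17/5) → (-1, 7)

image vertices: (23/5, 64/5), (8/5, -6/5), (-11/5, -48/5), (1, 3), (-1, 7)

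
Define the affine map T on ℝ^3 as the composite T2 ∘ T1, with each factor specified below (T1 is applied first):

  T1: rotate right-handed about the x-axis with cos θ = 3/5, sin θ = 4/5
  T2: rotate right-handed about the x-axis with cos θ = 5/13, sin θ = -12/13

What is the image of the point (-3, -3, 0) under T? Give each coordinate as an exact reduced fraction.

T(p) = (-3, -189/65, 48/65)

T1 rotate right-handed about the x-axis with cos θ = 3/5, sin θ = 4/5: (-3, -3, 0) → (-3, -9/5, -12/5)
T2 rotate right-handed about the x-axis with cos θ = 5/13, sin θ = -12/13: (-3, -9/5, -12/5) → (-3, -189/65, 48/65)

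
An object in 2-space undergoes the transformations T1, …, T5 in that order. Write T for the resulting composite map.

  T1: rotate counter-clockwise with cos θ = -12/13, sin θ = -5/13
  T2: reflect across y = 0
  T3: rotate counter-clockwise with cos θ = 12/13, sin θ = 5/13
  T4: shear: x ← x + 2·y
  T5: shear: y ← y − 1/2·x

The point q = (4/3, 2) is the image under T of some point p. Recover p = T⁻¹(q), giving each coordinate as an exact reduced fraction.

p = (4, 8/3)

T1 = [-12/13 5/13 0; -5/13 -12/13 0; 0 0 1]
T2·T1 = [-12/13 5/13 0; 5/13 12/13 0; 0 0 1]
T3·…·T1 = [-1 0 0; 0 1 0; 0 0 1]
T4·…·T1 = [-1 2 0; 0 1 0; 0 0 1]
T5·…·T1 = [-1 2 0; 1/2 0 0; 0 0 1]
det M = -1; M⁻¹ = [0 2 0; 1/2 1 0; 0 0 1]
M⁻¹ · (4/3, 2)ᵀ = (4, 8/3)ᵀ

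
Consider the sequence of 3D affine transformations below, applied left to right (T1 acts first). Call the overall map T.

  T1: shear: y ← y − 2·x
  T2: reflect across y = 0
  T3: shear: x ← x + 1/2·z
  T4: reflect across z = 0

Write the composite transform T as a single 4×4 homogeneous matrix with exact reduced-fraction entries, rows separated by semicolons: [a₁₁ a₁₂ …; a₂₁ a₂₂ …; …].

T1 = [1 0 0 0; -2 1 0 0; 0 0 1 0; 0 0 0 1]
T2·T1 = [1 0 0 0; 2 -1 0 0; 0 0 1 0; 0 0 0 1]
T3·…·T1 = [1 0 1/2 0; 2 -1 0 0; 0 0 1 0; 0 0 0 1]
T4·…·T1 = [1 0 1/2 0; 2 -1 0 0; 0 0 -1 0; 0 0 0 1]

T = [1 0 1/2 0; 2 -1 0 0; 0 0 -1 0; 0 0 0 1]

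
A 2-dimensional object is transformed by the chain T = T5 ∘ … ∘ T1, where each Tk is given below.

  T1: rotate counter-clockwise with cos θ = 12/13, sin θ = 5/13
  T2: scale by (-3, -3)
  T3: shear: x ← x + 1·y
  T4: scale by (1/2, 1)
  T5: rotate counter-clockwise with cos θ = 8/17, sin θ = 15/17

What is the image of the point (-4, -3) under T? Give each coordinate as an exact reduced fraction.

T1 rotate counter-clockwise with cos θ = 12/13, sin θ = 5/13: (-4, -3) → (-33/13, -56/13)
T2 scale by (-3, -3): (-33/13, -56/13) → (99/13, 168/13)
T3 shear: x ← x + 1·y: (99/13, 168/13) → (267/13, 168/13)
T4 scale by (1/2, 1): (267/13, 168/13) → (267/26, 168/13)
T5 rotate counter-clockwise with cos θ = 8/17, sin θ = 15/17: (267/26, 168/13) → (-1452/221, 6693/442)

T(p) = (-1452/221, 6693/442)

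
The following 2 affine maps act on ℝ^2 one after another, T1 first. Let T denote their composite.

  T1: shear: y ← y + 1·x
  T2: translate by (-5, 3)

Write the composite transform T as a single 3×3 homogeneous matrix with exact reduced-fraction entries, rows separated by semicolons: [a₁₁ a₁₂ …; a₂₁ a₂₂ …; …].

T = [1 0 -5; 1 1 3; 0 0 1]

T1 = [1 0 0; 1 1 0; 0 0 1]
T2·T1 = [1 0 -5; 1 1 3; 0 0 1]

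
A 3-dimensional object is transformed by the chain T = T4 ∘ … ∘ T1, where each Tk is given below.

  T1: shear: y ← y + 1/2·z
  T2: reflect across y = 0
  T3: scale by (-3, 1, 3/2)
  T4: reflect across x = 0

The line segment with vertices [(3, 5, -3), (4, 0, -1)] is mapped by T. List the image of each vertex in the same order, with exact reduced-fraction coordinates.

T1 shear: y ← y + 1/2·z: (3, 5, -3) → (3, 7/2, -3); (4, 0, -1) → (4, -1/2, -1)
T2 reflect across y = 0: (3, 7/2, -3) → (3, -7/2, -3); (4, -1/2, -1) → (4, 1/2, -1)
T3 scale by (-3, 1, 3/2): (3, -7/2, -3) → (-9, -7/2, -9/2); (4, 1/2, -1) → (-12, 1/2, -3/2)
T4 reflect across x = 0: (-9, -7/2, -9/2) → (9, -7/2, -9/2); (-12, 1/2, -3/2) → (12, 1/2, -3/2)

image vertices: (9, -7/2, -9/2), (12, 1/2, -3/2)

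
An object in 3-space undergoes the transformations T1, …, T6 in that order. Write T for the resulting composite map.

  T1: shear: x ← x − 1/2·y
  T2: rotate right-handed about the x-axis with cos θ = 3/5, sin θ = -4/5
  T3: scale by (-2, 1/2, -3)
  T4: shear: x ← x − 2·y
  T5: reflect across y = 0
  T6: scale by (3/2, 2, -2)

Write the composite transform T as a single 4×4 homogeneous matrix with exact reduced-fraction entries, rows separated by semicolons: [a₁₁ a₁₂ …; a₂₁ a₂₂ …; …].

T1 = [1 -1/2 0 0; 0 1 0 0; 0 0 1 0; 0 0 0 1]
T2·T1 = [1 -1/2 0 0; 0 3/5 4/5 0; 0 -4/5 3/5 0; 0 0 0 1]
T3·…·T1 = [-2 1 0 0; 0 3/10 2/5 0; 0 12/5 -9/5 0; 0 0 0 1]
T4·…·T1 = [-2 2/5 -4/5 0; 0 3/10 2/5 0; 0 12/5 -9/5 0; 0 0 0 1]
T5·…·T1 = [-2 2/5 -4/5 0; 0 -3/10 -2/5 0; 0 12/5 -9/5 0; 0 0 0 1]
T6·…·T1 = [-3 3/5 -6/5 0; 0 -3/5 -4/5 0; 0 -24/5 18/5 0; 0 0 0 1]

T = [-3 3/5 -6/5 0; 0 -3/5 -4/5 0; 0 -24/5 18/5 0; 0 0 0 1]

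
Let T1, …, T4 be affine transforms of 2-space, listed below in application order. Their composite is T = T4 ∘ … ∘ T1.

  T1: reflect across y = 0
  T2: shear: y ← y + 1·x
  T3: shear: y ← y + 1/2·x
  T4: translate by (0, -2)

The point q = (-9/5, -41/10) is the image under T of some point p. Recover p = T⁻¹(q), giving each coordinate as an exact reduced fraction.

T1 = [1 0 0; 0 -1 0; 0 0 1]
T2·T1 = [1 0 0; 1 -1 0; 0 0 1]
T3·…·T1 = [1 0 0; 3/2 -1 0; 0 0 1]
T4·…·T1 = [1 0 0; 3/2 -1 -2; 0 0 1]
det M = -1; M⁻¹ = [1 0 0; 3/2 -1 -2; 0 0 1]
M⁻¹ · (-9/5, -41/10)ᵀ = (-9/5, -3/5)ᵀ

p = (-9/5, -3/5)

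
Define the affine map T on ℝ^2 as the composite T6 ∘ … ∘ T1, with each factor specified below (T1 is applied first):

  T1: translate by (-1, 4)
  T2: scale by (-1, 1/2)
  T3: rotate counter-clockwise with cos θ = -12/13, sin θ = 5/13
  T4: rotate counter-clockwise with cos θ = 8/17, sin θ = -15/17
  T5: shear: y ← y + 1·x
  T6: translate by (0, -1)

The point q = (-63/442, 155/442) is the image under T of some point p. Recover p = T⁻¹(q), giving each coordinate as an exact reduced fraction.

T1 = [1 0 -1; 0 1 4; 0 0 1]
T2·T1 = [-1 0 1; 0 1/2 2; 0 0 1]
T3·…·T1 = [12/13 -5/26 -22/13; -5/13 -6/13 -19/13; 0 0 1]
T4·…·T1 = [21/221 -110/221 -461/221; -220/221 -21/442 178/221; 0 0 1]
T5·…·T1 = [21/221 -110/221 -461/221; -199/221 -241/442 -283/221; 0 0 1]
T6·…·T1 = [21/221 -110/221 -461/221; -199/221 -241/442 -504/221; 0 0 1]
det M = -1/2; M⁻¹ = [241/221 -220/221 1/221; -398/221 -42/221 -926/221; 0 0 1]
M⁻¹ · (-63/442, 155/442)ᵀ = (-1/2, -4)ᵀ

p = (-1/2, -4)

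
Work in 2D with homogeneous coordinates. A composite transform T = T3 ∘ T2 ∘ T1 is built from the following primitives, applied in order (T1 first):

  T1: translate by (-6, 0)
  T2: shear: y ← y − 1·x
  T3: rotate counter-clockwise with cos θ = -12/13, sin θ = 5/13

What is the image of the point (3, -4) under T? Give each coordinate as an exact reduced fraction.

T1 translate by (-6, 0): (3, -4) → (-3, -4)
T2 shear: y ← y − 1·x: (-3, -4) → (-3, -1)
T3 rotate counter-clockwise with cos θ = -12/13, sin θ = 5/13: (-3, -1) → (41/13, -3/13)

T(p) = (41/13, -3/13)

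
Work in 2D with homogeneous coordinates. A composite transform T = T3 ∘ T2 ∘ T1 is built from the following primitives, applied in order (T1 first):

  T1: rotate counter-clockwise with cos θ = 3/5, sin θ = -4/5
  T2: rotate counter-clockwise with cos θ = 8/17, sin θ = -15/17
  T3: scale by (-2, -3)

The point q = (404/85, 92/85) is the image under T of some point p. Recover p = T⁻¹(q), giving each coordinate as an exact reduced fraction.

p = (4/3, -2)

T1 = [3/5 4/5 0; -4/5 3/5 0; 0 0 1]
T2·T1 = [-36/85 77/85 0; -77/85 -36/85 0; 0 0 1]
T3·…·T1 = [72/85 -154/85 0; 231/85 108/85 0; 0 0 1]
det M = 6; M⁻¹ = [18/85 77/255 0; -77/170 12/85 0; 0 0 1]
M⁻¹ · (404/85, 92/85)ᵀ = (4/3, -2)ᵀ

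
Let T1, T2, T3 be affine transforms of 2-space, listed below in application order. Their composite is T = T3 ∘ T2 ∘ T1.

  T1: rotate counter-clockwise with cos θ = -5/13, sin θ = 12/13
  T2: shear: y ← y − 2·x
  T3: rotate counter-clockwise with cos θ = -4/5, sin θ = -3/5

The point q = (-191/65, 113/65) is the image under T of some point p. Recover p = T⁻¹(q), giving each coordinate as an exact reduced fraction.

p = (-1, -1)

T1 = [-5/13 -12/13 0; 12/13 -5/13 0; 0 0 1]
T2·T1 = [-5/13 -12/13 0; 22/13 19/13 0; 0 0 1]
T3·…·T1 = [86/65 21/13 0; -73/65 -8/13 0; 0 0 1]
det M = 1; M⁻¹ = [-8/13 -21/13 0; 73/65 86/65 0; 0 0 1]
M⁻¹ · (-191/65, 113/65)ᵀ = (-1, -1)ᵀ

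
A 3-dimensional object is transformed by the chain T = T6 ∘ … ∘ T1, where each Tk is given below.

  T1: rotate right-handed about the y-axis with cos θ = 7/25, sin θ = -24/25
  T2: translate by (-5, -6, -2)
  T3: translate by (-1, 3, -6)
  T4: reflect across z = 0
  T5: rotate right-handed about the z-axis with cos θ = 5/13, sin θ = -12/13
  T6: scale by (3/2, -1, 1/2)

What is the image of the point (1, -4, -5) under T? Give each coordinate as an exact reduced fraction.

T(p) = (-1329/130, 599/325, 211/50)

T1 rotate right-handed about the y-axis with cos θ = 7/25, sin θ = -24/25: (1, -4, -5) → (127/25, -4, -11/25)
T2 translate by (-5, -6, -2): (127/25, -4, -11/25) → (2/25, -10, -61/25)
T3 translate by (-1, 3, -6): (2/25, -10, -61/25) → (-23/25, -7, -211/25)
T4 reflect across z = 0: (-23/25, -7, -211/25) → (-23/25, -7, 211/25)
T5 rotate right-handed about the z-axis with cos θ = 5/13, sin θ = -12/13: (-23/25, -7, 211/25) → (-443/65, -599/325, 211/25)
T6 scale by (3/2, -1, 1/2): (-443/65, -599/325, 211/25) → (-1329/130, 599/325, 211/50)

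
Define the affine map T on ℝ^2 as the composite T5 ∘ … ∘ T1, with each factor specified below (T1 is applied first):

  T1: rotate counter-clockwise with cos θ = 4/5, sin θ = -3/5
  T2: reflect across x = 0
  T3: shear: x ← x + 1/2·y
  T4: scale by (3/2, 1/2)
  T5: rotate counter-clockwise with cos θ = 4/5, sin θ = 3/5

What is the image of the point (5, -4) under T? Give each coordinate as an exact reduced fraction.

T(p) = (-189/50, -671/100)

T1 rotate counter-clockwise with cos θ = 4/5, sin θ = -3/5: (5, -4) → (8/5, -31/5)
T2 reflect across x = 0: (8/5, -31/5) → (-8/5, -31/5)
T3 shear: x ← x + 1/2·y: (-8/5, -31/5) → (-47/10, -31/5)
T4 scale by (3/2, 1/2): (-47/10, -31/5) → (-141/20, -31/10)
T5 rotate counter-clockwise with cos θ = 4/5, sin θ = 3/5: (-141/20, -31/10) → (-189/50, -671/100)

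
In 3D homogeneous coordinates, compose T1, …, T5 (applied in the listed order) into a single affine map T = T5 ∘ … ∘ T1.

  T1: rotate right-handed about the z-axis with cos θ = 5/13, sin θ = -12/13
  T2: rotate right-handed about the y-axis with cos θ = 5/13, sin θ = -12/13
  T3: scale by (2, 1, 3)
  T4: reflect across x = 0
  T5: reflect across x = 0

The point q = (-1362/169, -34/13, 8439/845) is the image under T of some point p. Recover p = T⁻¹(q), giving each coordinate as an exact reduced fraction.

p = (3, 2/5, 5)

T1 = [5/13 12/13 0 0; -12/13 5/13 0 0; 0 0 1 0; 0 0 0 1]
T2·T1 = [25/169 60/169 -12/13 0; -12/13 5/13 0 0; 60/169 144/169 5/13 0; 0 0 0 1]
T3·…·T1 = [50/169 120/169 -24/13 0; -12/13 5/13 0 0; 180/169 432/169 15/13 0; 0 0 0 1]
T4·…·T1 = [-50/169 -120/169 24/13 0; -12/13 5/13 0 0; 180/169 432/169 15/13 0; 0 0 0 1]
T5·…·T1 = [50/169 120/169 -24/13 0; -12/13 5/13 0 0; 180/169 432/169 15/13 0; 0 0 0 1]
det M = 6; M⁻¹ = [25/338 -12/13 20/169 0; 30/169 5/13 48/169 0; -6/13 0 5/39 0; 0 0 0 1]
M⁻¹ · (-1362/169, -34/13, 8439/845)ᵀ = (3, 2/5, 5)ᵀ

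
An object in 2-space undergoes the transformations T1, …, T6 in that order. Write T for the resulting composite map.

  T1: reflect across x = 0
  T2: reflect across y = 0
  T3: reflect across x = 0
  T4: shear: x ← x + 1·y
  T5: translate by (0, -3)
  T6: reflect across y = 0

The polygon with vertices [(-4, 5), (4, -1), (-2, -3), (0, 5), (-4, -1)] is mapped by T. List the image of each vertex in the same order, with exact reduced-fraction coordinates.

T1 reflect across x = 0: (-4, 5) → (4, 5); (4, -1) → (-4, -1); (-2, -3) → (2, -3); (0, 5) → (0, 5); (-4, -1) → (4, -1)
T2 reflect across y = 0: (4, 5) → (4, -5); (-4, -1) → (-4, 1); (2, -3) → (2, 3); (0, 5) → (0, -5); (4, -1) → (4, 1)
T3 reflect across x = 0: (4, -5) → (-4, -5); (-4, 1) → (4, 1); (2, 3) → (-2, 3); (0, -5) → (0, -5); (4, 1) → (-4, 1)
T4 shear: x ← x + 1·y: (-4, -5) → (-9, -5); (4, 1) → (5, 1); (-2, 3) → (1, 3); (0, -5) → (-5, -5); (-4, 1) → (-3, 1)
T5 translate by (0, -3): (-9, -5) → (-9, -8); (5, 1) → (5, -2); (1, 3) → (1, 0); (-5, -5) → (-5, -8); (-3, 1) → (-3, -2)
T6 reflect across y = 0: (-9, -8) → (-9, 8); (5, -2) → (5, 2); (1, 0) → (1, 0); (-5, -8) → (-5, 8); (-3, -2) → (-3, 2)

image vertices: (-9, 8), (5, 2), (1, 0), (-5, 8), (-3, 2)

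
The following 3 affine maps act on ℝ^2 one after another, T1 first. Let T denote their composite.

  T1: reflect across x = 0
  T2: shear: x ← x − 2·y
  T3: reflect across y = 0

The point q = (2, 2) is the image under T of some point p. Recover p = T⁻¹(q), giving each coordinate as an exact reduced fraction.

p = (2, -2)

T1 = [-1 0 0; 0 1 0; 0 0 1]
T2·T1 = [-1 -2 0; 0 1 0; 0 0 1]
T3·…·T1 = [-1 -2 0; 0 -1 0; 0 0 1]
det M = 1; M⁻¹ = [-1 2 0; 0 -1 0; 0 0 1]
M⁻¹ · (2, 2)ᵀ = (2, -2)ᵀ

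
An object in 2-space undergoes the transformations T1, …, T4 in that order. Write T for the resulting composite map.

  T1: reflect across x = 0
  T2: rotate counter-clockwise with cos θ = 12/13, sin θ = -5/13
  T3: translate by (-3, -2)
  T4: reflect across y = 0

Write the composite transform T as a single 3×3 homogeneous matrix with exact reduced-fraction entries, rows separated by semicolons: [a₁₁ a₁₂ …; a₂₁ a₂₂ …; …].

T1 = [-1 0 0; 0 1 0; 0 0 1]
T2·T1 = [-12/13 5/13 0; 5/13 12/13 0; 0 0 1]
T3·…·T1 = [-12/13 5/13 -3; 5/13 12/13 -2; 0 0 1]
T4·…·T1 = [-12/13 5/13 -3; -5/13 -12/13 2; 0 0 1]

T = [-12/13 5/13 -3; -5/13 -12/13 2; 0 0 1]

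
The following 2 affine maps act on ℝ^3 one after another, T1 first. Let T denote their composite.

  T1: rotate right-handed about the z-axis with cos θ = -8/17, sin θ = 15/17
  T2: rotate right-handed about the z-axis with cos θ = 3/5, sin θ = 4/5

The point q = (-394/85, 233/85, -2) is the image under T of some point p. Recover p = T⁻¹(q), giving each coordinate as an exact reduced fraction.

p = (5, -2, -2)

T1 = [-8/17 -15/17 0 0; 15/17 -8/17 0 0; 0 0 1 0; 0 0 0 1]
T2·T1 = [-84/85 -13/85 0 0; 13/85 -84/85 0 0; 0 0 1 0; 0 0 0 1]
det M = 1; M⁻¹ = [-84/85 13/85 0 0; -13/85 -84/85 0 0; 0 0 1 0; 0 0 0 1]
M⁻¹ · (-394/85, 233/85, -2)ᵀ = (5, -2, -2)ᵀ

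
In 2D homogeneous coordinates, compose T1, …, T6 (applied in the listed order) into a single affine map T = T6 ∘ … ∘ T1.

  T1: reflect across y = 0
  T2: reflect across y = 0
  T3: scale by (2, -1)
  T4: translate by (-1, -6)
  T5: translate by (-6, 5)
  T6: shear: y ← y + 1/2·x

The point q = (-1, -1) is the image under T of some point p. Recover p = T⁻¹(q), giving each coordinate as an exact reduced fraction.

T1 = [1 0 0; 0 -1 0; 0 0 1]
T2·T1 = [1 0 0; 0 1 0; 0 0 1]
T3·…·T1 = [2 0 0; 0 -1 0; 0 0 1]
T4·…·T1 = [2 0 -1; 0 -1 -6; 0 0 1]
T5·…·T1 = [2 0 -7; 0 -1 -1; 0 0 1]
T6·…·T1 = [2 0 -7; 1 -1 -9/2; 0 0 1]
det M = -2; M⁻¹ = [1/2 0 7/2; 1/2 -1 -1; 0 0 1]
M⁻¹ · (-1, -1)ᵀ = (3, -1/2)ᵀ

p = (3, -1/2)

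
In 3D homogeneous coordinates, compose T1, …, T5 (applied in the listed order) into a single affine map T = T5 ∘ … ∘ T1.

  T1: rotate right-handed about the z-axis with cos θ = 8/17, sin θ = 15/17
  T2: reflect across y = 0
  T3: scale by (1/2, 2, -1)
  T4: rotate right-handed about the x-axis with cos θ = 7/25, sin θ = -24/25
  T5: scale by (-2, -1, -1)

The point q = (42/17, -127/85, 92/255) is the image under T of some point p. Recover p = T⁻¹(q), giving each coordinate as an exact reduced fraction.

T1 = [8/17 -15/17 0 0; 15/17 8/17 0 0; 0 0 1 0; 0 0 0 1]
T2·T1 = [8/17 -15/17 0 0; -15/17 -8/17 0 0; 0 0 1 0; 0 0 0 1]
T3·…·T1 = [4/17 -15/34 0 0; -30/17 -16/17 0 0; 0 0 -1 0; 0 0 0 1]
T4·…·T1 = [4/17 -15/34 0 0; -42/85 -112/425 -24/25 0; 144/85 384/425 -7/25 0; 0 0 0 1]
T5·…·T1 = [-8/17 15/17 0 0; 42/85 112/425 24/25 0; -144/85 -384/425 7/25 0; 0 0 0 1]
det M = -2; M⁻¹ = [-8/17 21/170 -36/85 0; 15/17 28/425 -96/425 0; 0 24/25 7/25 0; 0 0 0 1]
M⁻¹ · (42/17, -127/85, 92/255)ᵀ = (-3/2, 2, -4/3)ᵀ

p = (-3/2, 2, -4/3)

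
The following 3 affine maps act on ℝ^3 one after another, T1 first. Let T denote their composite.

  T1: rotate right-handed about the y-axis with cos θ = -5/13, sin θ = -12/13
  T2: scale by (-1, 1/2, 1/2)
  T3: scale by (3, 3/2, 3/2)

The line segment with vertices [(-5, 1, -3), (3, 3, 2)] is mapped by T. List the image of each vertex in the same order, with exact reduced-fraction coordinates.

image vertices: (-183/13, 3/4, -135/52), (9, 9/4, 3/2)

T1 rotate right-handed about the y-axis with cos θ = -5/13, sin θ = -12/13: (-5, 1, -3) → (61/13, 1, -45/13); (3, 3, 2) → (-3, 3, 2)
T2 scale by (-1, 1/2, 1/2): (61/13, 1, -45/13) → (-61/13, 1/2, -45/26); (-3, 3, 2) → (3, 3/2, 1)
T3 scale by (3, 3/2, 3/2): (-61/13, 1/2, -45/26) → (-183/13, 3/4, -135/52); (3, 3/2, 1) → (9, 9/4, 3/2)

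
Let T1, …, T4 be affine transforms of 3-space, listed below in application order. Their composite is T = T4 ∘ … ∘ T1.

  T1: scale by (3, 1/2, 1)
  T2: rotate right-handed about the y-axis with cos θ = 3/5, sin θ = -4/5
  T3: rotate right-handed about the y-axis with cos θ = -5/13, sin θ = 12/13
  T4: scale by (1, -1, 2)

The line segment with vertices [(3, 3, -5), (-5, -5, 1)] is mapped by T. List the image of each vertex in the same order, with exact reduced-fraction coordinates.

image vertices: (17/65, -3/2, -1338/65), (-439/65, 5/2, 1746/65)

T1 scale by (3, 1/2, 1): (3, 3, -5) → (9, 3/2, -5); (-5, -5, 1) → (-15, -5/2, 1)
T2 rotate right-handed about the y-axis with cos θ = 3/5, sin θ = -4/5: (9, 3/2, -5) → (47/5, 3/2, 21/5); (-15, -5/2, 1) → (-49/5, -5/2, -57/5)
T3 rotate right-handed about the y-axis with cos θ = -5/13, sin θ = 12/13: (47/5, 3/2, 21/5) → (17/65, 3/2, -669/65); (-49/5, -5/2, -57/5) → (-439/65, -5/2, 873/65)
T4 scale by (1, -1, 2): (17/65, 3/2, -669/65) → (17/65, -3/2, -1338/65); (-439/65, -5/2, 873/65) → (-439/65, 5/2, 1746/65)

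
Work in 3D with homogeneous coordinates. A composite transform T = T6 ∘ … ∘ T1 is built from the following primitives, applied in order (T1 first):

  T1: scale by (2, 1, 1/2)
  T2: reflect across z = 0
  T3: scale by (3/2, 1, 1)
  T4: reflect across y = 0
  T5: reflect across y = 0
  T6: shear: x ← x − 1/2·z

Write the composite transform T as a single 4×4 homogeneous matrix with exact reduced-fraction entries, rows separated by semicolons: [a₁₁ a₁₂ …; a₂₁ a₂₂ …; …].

T = [3 0 1/4 0; 0 1 0 0; 0 0 -1/2 0; 0 0 0 1]

T1 = [2 0 0 0; 0 1 0 0; 0 0 1/2 0; 0 0 0 1]
T2·T1 = [2 0 0 0; 0 1 0 0; 0 0 -1/2 0; 0 0 0 1]
T3·…·T1 = [3 0 0 0; 0 1 0 0; 0 0 -1/2 0; 0 0 0 1]
T4·…·T1 = [3 0 0 0; 0 -1 0 0; 0 0 -1/2 0; 0 0 0 1]
T5·…·T1 = [3 0 0 0; 0 1 0 0; 0 0 -1/2 0; 0 0 0 1]
T6·…·T1 = [3 0 1/4 0; 0 1 0 0; 0 0 -1/2 0; 0 0 0 1]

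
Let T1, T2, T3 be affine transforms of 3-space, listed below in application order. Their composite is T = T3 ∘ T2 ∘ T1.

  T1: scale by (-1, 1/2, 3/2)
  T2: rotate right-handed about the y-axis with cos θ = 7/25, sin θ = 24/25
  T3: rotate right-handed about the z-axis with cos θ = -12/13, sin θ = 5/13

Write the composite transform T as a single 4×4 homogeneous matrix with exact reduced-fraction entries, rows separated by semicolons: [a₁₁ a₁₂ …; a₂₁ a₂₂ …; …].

T = [84/325 -5/26 -432/325 0; -7/65 -6/13 36/65 0; 24/25 0 21/50 0; 0 0 0 1]

T1 = [-1 0 0 0; 0 1/2 0 0; 0 0 3/2 0; 0 0 0 1]
T2·T1 = [-7/25 0 36/25 0; 0 1/2 0 0; 24/25 0 21/50 0; 0 0 0 1]
T3·…·T1 = [84/325 -5/26 -432/325 0; -7/65 -6/13 36/65 0; 24/25 0 21/50 0; 0 0 0 1]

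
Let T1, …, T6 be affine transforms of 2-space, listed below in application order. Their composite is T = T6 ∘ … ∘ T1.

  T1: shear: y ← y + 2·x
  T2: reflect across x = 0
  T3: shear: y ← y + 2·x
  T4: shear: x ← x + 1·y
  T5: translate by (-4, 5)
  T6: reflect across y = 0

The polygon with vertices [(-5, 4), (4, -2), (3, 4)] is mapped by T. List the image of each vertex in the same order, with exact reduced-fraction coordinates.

T1 shear: y ← y + 2·x: (-5, 4) → (-5, -6); (4, -2) → (4, 6); (3, 4) → (3, 10)
T2 reflect across x = 0: (-5, -6) → (5, -6); (4, 6) → (-4, 6); (3, 10) → (-3, 10)
T3 shear: y ← y + 2·x: (5, -6) → (5, 4); (-4, 6) → (-4, -2); (-3, 10) → (-3, 4)
T4 shear: x ← x + 1·y: (5, 4) → (9, 4); (-4, -2) → (-6, -2); (-3, 4) → (1, 4)
T5 translate by (-4, 5): (9, 4) → (5, 9); (-6, -2) → (-10, 3); (1, 4) → (-3, 9)
T6 reflect across y = 0: (5, 9) → (5, -9); (-10, 3) → (-10, -3); (-3, 9) → (-3, -9)

image vertices: (5, -9), (-10, -3), (-3, -9)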